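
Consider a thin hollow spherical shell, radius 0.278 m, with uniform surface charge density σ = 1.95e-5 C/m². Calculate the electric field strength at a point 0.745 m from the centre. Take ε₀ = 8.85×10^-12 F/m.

Use a concentric Gaussian sphere at r = 0.745 m (r > 0.278 m).
The entire shell is enclosed: Q_enc = σ·4πR² = (1.95×10^-5)·4π·(0.278)² = 1.894×10^-5 C.
Gauss's law: E·4πr² = Q_enc/ε₀.
E = |Q_enc|/(4πε₀r²) = (1.894e-5)/(4π·8.85×10^-12·(0.745)²) = 3.07×10^5 N/C.

|E| = 3.07×10^5 V/m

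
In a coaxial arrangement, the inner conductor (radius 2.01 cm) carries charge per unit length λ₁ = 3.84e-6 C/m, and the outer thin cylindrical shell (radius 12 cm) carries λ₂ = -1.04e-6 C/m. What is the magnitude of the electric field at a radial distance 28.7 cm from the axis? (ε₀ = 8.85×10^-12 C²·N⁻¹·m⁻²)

E ≈ 1.75×10^5 N/C

Coaxial Gaussian cylinder, radius r = 28.7 cm, length L (r > 12 cm, enclosing both).
λ_enc = λ₁ + λ₂ = (3.84e-6) + (-1.04×10^-6) = 2.80×10^-6 C/m.
By Gauss's law (flux through the curved wall only), E·2πrL = λ_enc L/ε₀.
E = |λ_enc|/(2πε₀r) = (2.80×10^-6)/(2π·8.85×10^-12·0.287) = 1.75e5 N/C.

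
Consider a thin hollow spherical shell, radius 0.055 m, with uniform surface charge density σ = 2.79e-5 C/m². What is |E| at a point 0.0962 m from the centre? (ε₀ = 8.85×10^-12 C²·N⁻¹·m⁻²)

|E| ≈ 1.03e6 V/m

By spherical symmetry E is radial; choose a Gaussian sphere of radius r = 0.0962 m (r > 0.055 m).
The entire shell is enclosed: Q_enc = σ·4πR² = (2.79×10^-5)·4π·(0.055)² = 1.061e-6 C.
Since E is radial and uniform over the Gaussian sphere, Φ = E·4πr² = Q_enc/ε₀.
E = |Q_enc|/(4πε₀r²) = (1.061×10^-6)/(4π·8.85×10^-12·(0.0962)²) = 1.03×10^6 N/C.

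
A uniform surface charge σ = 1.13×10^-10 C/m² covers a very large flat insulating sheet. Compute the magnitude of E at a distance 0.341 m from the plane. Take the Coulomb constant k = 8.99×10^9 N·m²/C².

Choose a cylindrical pillbox piercing the sheet, end faces (area A) parallel to it.
Only the two end caps contribute flux: Φ = 2EA. With Q_enc = σA, Gauss's law gives E = |σ|/(2ε₀).
E = 2πk|σ| = 2π(8.99×10^9)(1.13×10^-10) = 6.38 N/C.

|E| = 6.38 N/C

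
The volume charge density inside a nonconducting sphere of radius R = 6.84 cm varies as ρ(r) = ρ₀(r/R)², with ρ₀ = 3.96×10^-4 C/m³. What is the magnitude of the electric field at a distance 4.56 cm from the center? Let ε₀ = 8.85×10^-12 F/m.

By spherical symmetry E is radial; choose a Gaussian sphere of radius r = 4.56 cm (r < R).
Q_enc = ∫₀^r ρ(r')·4πr'² dr' = (4πρ₀/R²) ∫₀^r r'^4 dr' = 4πρ₀ r^5/(5·R²) = 4.194×10^-8 C.
Applying ∮E·dA = Q_enc/ε₀ with Φ = E(4πr²):
E = |Q_enc|/(4πε₀r²) = (4.194×10^-8)/(4π·8.85×10^-12·(0.0456)²) = 1.81e5 N/C.

1.81×10^5 N/C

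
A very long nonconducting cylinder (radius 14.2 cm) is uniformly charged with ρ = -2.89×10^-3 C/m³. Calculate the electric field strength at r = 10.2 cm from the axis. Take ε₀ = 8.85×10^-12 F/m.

Choose a coaxial cylinder of radius r = 10.2 cm (arbitrary length L) as the Gaussian surface (r < R).
Charge inside radius r per length L is ρ·πr²·L, so λ_enc = ρπr² = -9.446×10^-5 C/m.
Since E is radial and uniform over the curved surface, Φ = E·2πrL = Q_enc/ε₀ = λ_enc L/ε₀.
E = |λ_enc|/(2πε₀r) = (9.446e-5)/(2π·8.85×10^-12·0.102) = 1.67e7 N/C.

E ≈ 1.67×10^7 N/C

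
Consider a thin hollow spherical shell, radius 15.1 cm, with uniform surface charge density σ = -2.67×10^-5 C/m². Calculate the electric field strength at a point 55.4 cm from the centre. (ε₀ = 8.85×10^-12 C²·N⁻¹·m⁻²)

|E| ≈ 2.24e5 V/m

By spherical symmetry E is radial; choose a Gaussian sphere of radius r = 55.4 cm (r > 15.1 cm).
The entire shell is enclosed: Q_enc = σ·4πR² = (-2.67×10^-5)·4π·(0.151)² = -7.65e-6 C.
Applying ∮E·dA = Q_enc/ε₀ with Φ = E(4πr²):
E = |Q_enc|/(4πε₀r²) = (7.65×10^-6)/(4π·8.85×10^-12·(0.554)²) = 2.24×10^5 N/C.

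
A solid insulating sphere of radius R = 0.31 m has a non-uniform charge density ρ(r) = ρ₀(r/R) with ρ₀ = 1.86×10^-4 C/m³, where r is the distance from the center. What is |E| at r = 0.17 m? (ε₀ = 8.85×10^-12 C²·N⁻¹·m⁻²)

Use a concentric Gaussian sphere at r = 0.17 m (r < R).
Q_enc = ∫₀^r ρ(r')·4πr'² dr' = (4πρ₀/R) ∫₀^r r'^3 dr' = 4πρ₀ r^4/(4·R) = 1.574×10^-6 C.
Gauss's law: E·4πr² = Q_enc/ε₀.
E = |Q_enc|/(4πε₀r²) = (1.574e-6)/(4π·8.85×10^-12·(0.17)²) = 4.90e5 N/C.

|E| ≈ 4.90e5 N/C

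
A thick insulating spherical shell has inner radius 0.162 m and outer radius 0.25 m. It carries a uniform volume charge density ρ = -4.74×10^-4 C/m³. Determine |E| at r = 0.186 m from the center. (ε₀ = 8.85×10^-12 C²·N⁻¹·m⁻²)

|E| = 1.13×10^6 N/C

Use a concentric Gaussian sphere at r = 0.186 m (within the shell material, 0.162 m < r < 0.25 m).
Enclosed charge is the volume from a to r: Q_enc = (4π/3)ρ(r³ − a³) = -4.335×10^-6 C.
Applying ∮E·dA = Q_enc/ε₀ with Φ = E(4πr²):
E = |Q_enc|/(4πε₀r²) = (4.335×10^-6)/(4π·8.85×10^-12·(0.186)²) = 1.13×10^6 N/C.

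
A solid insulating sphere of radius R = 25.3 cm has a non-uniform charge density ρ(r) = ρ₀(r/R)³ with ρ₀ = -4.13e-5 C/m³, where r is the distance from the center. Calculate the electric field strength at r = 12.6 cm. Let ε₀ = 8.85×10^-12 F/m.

E ≈ 1.21×10^4 N/C

By spherical symmetry E is radial; choose a Gaussian sphere of radius r = 12.6 cm (r < R).
Integrate the density: Q_enc = 4π ∫₀^r ρ₀(r'/R)^3 r'² dr' = 4πρ₀ r^6/(6·R³) = -2.137×10^-8 C.
By Gauss's law, ∮E·dA = E·4πr² = Q_enc/ε₀.
E = |Q_enc|/(4πε₀r²) = (2.137×10^-8)/(4π·8.85×10^-12·(0.126)²) = 1.21×10^4 N/C.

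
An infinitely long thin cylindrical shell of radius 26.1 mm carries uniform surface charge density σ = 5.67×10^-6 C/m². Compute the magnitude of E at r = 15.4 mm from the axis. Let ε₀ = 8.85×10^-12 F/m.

E = 0

By cylindrical symmetry E is radial; use a coaxial Gaussian cylinder of radius 15.4 mm and length L (r < 26.1 mm, inside the shell).
No charge is enclosed, so Gauss's law gives E·2πrL = 0 ⇒ E = 0.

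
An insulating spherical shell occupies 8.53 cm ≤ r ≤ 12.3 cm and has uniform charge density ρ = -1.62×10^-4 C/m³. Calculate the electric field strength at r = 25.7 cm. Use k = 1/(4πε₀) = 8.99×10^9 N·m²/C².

E = 1.15e5 V/m

By spherical symmetry E is radial; choose a Gaussian sphere of radius r = 25.7 cm (r > 12.3 cm, enclosing the whole shell).
Q_enc = ρ·(4π/3)(b³ − a³) = (-1.62×10^-4)·(4π/3)·((0.123)³ − (0.0853)³) = -8.416e-7 C.
By Gauss's law, ∮E·dA = E·4πr² = Q_enc/ε₀.
E = k|Q_enc|/r² = (8.99×10^9)(8.416e-7)/(0.257)² = 1.15×10^5 N/C.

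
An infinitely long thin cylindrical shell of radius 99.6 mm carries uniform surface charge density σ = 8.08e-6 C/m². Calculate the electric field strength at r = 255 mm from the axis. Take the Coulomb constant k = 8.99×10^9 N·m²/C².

Coaxial Gaussian cylinder, radius r = 255 mm, length L (r > 99.6 mm).
The whole shell is enclosed: λ_enc = σ·2πR = (8.08×10^-6)·2π·(0.0996) = 5.057e-6 C/m.
By Gauss's law (flux through the curved wall only), E·2πrL = λ_enc L/ε₀.
E = 2k|λ_enc|/r = 2(8.99×10^9)(5.057×10^-6)/(0.255) = 3.57×10^5 N/C.

3.57×10^5 V/m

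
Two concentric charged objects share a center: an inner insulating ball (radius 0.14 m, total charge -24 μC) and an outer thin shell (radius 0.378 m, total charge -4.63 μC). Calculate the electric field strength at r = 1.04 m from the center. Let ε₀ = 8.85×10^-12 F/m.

E ≈ 2.38×10^5 N/C

By spherical symmetry E is radial; choose a Gaussian sphere of radius r = 1.04 m (r > 0.378 m, enclosing both).
Q_enc = (-24 μC) + (-4.63 μC) = -2.863×10^-5 C.
Gauss's law: E·4πr² = Q_enc/ε₀.
E = |Q_enc|/(4πε₀r²) = (2.863×10^-5)/(4π·8.85×10^-12·(1.04)²) = 2.38×10^5 N/C.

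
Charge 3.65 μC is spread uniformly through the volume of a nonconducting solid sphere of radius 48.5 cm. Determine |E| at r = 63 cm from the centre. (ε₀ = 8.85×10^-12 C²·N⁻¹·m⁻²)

E = 8.27e4 N/C

Take a concentric spherical Gaussian surface of radius r = 63 cm (r > R, so the entire charge is enclosed).
Q_enc = 3.65 μC = 3.65×10^-6 C.
Gauss's law: E·4πr² = Q_enc/ε₀.
E = |Q_enc|/(4πε₀r²) = (3.65e-6)/(4π·8.85×10^-12·(0.63)²) = 8.27×10^4 N/C.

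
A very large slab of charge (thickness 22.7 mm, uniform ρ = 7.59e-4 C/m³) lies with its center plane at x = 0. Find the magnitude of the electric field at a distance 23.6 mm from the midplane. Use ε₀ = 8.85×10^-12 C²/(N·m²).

The point |x| = 23.6 mm lies outside the slab (half-thickness 0.01135 m). A symmetric pillbox spanning the full slab encloses Q_enc = ρ·d·A.
Flux = 2EA ⇒ E = |ρ|d/(2ε₀), independent of distance outside.
E = (7.59e-4)(0.0227)/(2·8.85×10^-12) = 9.73×10^5 N/C.

|E| = 9.73×10^5 N/C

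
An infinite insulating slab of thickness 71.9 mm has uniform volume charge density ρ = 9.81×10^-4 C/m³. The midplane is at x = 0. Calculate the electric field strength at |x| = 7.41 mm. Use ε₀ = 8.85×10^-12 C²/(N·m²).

By symmetry E is perpendicular to the slab. A Gaussian pillbox from −7.41 mm to +7.41 mm (face area A) lies entirely within the slab.
Q_enc = ρ·(2x)·A and flux = 2EA, so 2EA = 2ρxA/ε₀ ⇒ E = |ρ|x/ε₀.
E = (9.81×10^-4)(0.00741)/(8.85×10^-12) = 8.21×10^5 N/C.

E ≈ 8.21e5 V/m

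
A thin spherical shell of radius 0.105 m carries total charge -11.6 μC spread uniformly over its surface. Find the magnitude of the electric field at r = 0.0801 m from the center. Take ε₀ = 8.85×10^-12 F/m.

E = 0

Take a concentric spherical Gaussian surface of radius r = 0.0801 m (inside the shell, r < 0.105 m).
All the charge is outside the Gaussian surface: Q_enc = 0, hence E = 0 everywhere inside the shell.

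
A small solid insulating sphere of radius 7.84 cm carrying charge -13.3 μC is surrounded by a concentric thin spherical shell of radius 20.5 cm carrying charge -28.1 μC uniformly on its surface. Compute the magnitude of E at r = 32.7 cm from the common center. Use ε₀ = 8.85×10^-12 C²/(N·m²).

By spherical symmetry E is radial; choose a Gaussian sphere of radius r = 32.7 cm (r > 20.5 cm, enclosing both).
Q_enc = (-13.3 μC) + (-28.1 μC) = -4.14×10^-5 C.
Applying ∮E·dA = Q_enc/ε₀ with Φ = E(4πr²):
E = |Q_enc|/(4πε₀r²) = (4.14×10^-5)/(4π·8.85×10^-12·(0.327)²) = 3.48e6 N/C.

E ≈ 3.48e6 V/m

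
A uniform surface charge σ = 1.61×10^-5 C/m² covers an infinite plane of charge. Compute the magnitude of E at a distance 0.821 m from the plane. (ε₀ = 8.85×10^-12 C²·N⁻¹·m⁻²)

By planar symmetry E is perpendicular to the sheet and uniform; use a Gaussian pillbox with flat faces of area A on each side of the sheet.
Only the two end caps contribute flux: Φ = 2EA. With Q_enc = σA, Gauss's law gives E = |σ|/(2ε₀).
E = |σ|/(2ε₀) = (1.61e-5)/(2·8.85×10^-12) = 9.10×10^5 N/C.

|E| = 9.10e5 N/C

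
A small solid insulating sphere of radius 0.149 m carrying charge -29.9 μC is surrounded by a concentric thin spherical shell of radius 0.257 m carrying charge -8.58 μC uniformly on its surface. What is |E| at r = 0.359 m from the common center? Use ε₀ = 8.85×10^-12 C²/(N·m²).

Use a concentric Gaussian sphere at r = 0.359 m (r > 0.257 m, enclosing both).
Q_enc = (-29.9 μC) + (-8.58 μC) = -3.848×10^-5 C.
Gauss's law: E·4πr² = Q_enc/ε₀.
E = |Q_enc|/(4πε₀r²) = (3.848×10^-5)/(4π·8.85×10^-12·(0.359)²) = 2.68e6 N/C.

2.68×10^6 N/C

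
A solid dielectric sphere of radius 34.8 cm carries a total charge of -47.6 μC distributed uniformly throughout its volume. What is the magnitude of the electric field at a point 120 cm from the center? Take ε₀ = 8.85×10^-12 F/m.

|E| ≈ 2.97e5 N/C

Take a concentric spherical Gaussian surface of radius r = 120 cm (r > R, so the entire charge is enclosed).
Q_enc = -47.6 μC = -4.76e-5 C.
Gauss's law: E·4πr² = Q_enc/ε₀.
E = |Q_enc|/(4πε₀r²) = (4.76×10^-5)/(4π·8.85×10^-12·(1.2)²) = 2.97×10^5 N/C.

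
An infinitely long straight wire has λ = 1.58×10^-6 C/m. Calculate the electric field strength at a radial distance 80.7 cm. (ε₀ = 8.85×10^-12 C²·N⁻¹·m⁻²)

E = 3.52e4 N/C

By cylindrical symmetry E is radial; use a coaxial Gaussian cylinder of radius 80.7 cm and length L.
Q_enc = λL, so λ_enc = 1.58e-6 C/m.
Applying ∮E·dA = Q_enc/ε₀ with the end caps contributing no flux:
E = |λ_enc|/(2πε₀r) = (1.58×10^-6)/(2π·8.85×10^-12·0.807) = 3.52×10^4 N/C.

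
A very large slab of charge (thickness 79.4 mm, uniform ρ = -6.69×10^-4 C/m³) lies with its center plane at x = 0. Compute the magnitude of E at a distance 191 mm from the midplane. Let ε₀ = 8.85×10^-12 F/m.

The point |x| = 191 mm lies outside the slab (half-thickness 0.0397 m). A symmetric pillbox spanning the full slab encloses Q_enc = ρ·d·A.
Flux = 2EA ⇒ E = |ρ|d/(2ε₀), independent of distance outside.
E = (6.69×10^-4)(0.0794)/(2·8.85×10^-12) = 3.00×10^6 N/C.

3.00×10^6 V/m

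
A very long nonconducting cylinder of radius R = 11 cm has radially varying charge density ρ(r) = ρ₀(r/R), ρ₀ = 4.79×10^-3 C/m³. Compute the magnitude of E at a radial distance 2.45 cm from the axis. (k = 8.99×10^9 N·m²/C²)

Coaxial Gaussian cylinder, radius r = 2.45 cm, length L (r < R).
λ_enc = ∫₀^r ρ(r')·2πr' dr' = (2πρ₀/R)·r^3/3 = 1.341e-6 C/m.
By Gauss's law (flux through the curved wall only), E·2πrL = λ_enc L/ε₀.
E = 2k|λ_enc|/r = 2(8.99×10^9)(1.341×10^-6)/(0.0245) = 9.84×10^5 N/C.

E = 9.84×10^5 V/m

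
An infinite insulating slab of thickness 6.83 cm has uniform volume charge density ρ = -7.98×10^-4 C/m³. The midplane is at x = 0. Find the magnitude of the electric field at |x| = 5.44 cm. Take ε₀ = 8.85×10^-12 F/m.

The point |x| = 5.44 cm lies outside the slab (half-thickness 0.03415 m). A symmetric pillbox spanning the full slab encloses Q_enc = ρ·d·A.
Flux = 2EA ⇒ E = |ρ|d/(2ε₀), independent of distance outside.
E = (7.98×10^-4)(0.0683)/(2·8.85×10^-12) = 3.08×10^6 N/C.

3.08×10^6 N/C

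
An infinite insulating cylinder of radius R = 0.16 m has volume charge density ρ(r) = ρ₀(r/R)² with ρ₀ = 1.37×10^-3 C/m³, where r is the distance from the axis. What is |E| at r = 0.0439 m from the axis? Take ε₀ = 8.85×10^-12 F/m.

Take a coaxial cylindrical Gaussian surface of radius r = 0.0439 m and length L (r < R).
Integrating ρ over the cross-section to radius r: λ_enc = (2πρ₀/R²) ∫₀^r r'^3 dr' = 2πρ₀ r^4/(4·R²) = 3.122×10^-7 C/m.
Applying ∮E·dA = Q_enc/ε₀ with the end caps contributing no flux:
E = |λ_enc|/(2πε₀r) = (3.122×10^-7)/(2π·8.85×10^-12·0.0439) = 1.28×10^5 N/C.

E = 1.28×10^5 V/m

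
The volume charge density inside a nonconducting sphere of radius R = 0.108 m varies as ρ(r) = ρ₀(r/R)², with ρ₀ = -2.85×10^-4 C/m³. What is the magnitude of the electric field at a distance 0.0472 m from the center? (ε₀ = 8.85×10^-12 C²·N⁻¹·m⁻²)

Use a concentric Gaussian sphere at r = 0.0472 m (r < R).
Integrate the density: Q_enc = 4π ∫₀^r ρ₀(r'/R)^2 r'² dr' = 4πρ₀ r^5/(5·R²) = -1.439×10^-8 C.
Applying ∮E·dA = Q_enc/ε₀ with Φ = E(4πr²):
E = |Q_enc|/(4πε₀r²) = (1.439×10^-8)/(4π·8.85×10^-12·(0.0472)²) = 5.81×10^4 N/C.

|E| = 5.81e4 V/m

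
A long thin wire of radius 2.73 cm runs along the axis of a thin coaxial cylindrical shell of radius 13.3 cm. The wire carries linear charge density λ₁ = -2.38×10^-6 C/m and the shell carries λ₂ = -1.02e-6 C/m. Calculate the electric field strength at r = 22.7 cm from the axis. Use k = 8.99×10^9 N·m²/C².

By cylindrical symmetry E is radial; use a coaxial Gaussian cylinder of radius 22.7 cm and length L (r > 13.3 cm, enclosing both).
λ_enc = λ₁ + λ₂ = (-2.38×10^-6) + (-1.02e-6) = -3.40×10^-6 C/m.
Applying ∮E·dA = Q_enc/ε₀ with the end caps contributing no flux:
E = 2k|λ_enc|/r = 2(8.99×10^9)(3.40×10^-6)/(0.227) = 2.69e5 N/C.

2.69e5 V/m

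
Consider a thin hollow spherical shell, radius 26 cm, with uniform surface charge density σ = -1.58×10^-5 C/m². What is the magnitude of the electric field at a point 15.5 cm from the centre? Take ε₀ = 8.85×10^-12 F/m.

E = 0

Use a concentric Gaussian sphere at r = 15.5 cm (inside the shell, r < 26 cm).
No charge lies within this surface, so Q_enc = 0 and Gauss's law gives E·4πr² = 0 ⇒ E = 0.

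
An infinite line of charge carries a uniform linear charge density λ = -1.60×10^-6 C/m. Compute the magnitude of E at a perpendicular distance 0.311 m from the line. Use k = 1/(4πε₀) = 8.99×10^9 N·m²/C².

Coaxial Gaussian cylinder, radius r = 0.311 m, length L.
Q_enc = λL, so λ_enc = -1.60e-6 C/m.
Gauss's law: E·2πrL = λ_enc L/ε₀.
E = 2k|λ_enc|/r = 2(8.99×10^9)(1.60e-6)/(0.311) = 9.25×10^4 N/C.

|E| ≈ 9.25×10^4 N/C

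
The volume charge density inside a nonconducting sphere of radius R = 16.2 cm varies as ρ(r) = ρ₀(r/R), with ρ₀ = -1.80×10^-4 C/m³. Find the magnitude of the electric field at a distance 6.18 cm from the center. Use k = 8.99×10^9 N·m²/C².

|E| ≈ 1.20×10^5 N/C

Use a concentric Gaussian sphere at r = 6.18 cm (r < R).
Q_enc = ∫₀^r ρ(r')·4πr'² dr' = (4πρ₀/R) ∫₀^r r'^3 dr' = 4πρ₀ r^4/(4·R) = -5.092×10^-8 C.
By Gauss's law, ∮E·dA = E·4πr² = Q_enc/ε₀.
E = k|Q_enc|/r² = (8.99×10^9)(5.092e-8)/(0.0618)² = 1.20e5 N/C.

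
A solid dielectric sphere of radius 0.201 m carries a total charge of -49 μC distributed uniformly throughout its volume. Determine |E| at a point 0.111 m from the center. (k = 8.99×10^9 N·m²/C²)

Take a concentric spherical Gaussian surface of radius r = 0.111 m (r < R).
For a uniform sphere the enclosed fraction is (r/R)³, so Q_enc = (-49 μC)(0.111/0.201)³ = -8.252×10^-6 C.
Applying ∮E·dA = Q_enc/ε₀ with Φ = E(4πr²):
E = k|Q_enc|/r² = (8.99×10^9)(8.252×10^-6)/(0.111)² = 6.02×10^6 N/C.

E ≈ 6.02e6 N/C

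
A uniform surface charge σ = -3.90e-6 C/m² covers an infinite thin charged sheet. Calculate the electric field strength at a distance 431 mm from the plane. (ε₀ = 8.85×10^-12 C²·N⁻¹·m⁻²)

By planar symmetry E is perpendicular to the sheet and uniform; use a Gaussian pillbox with flat faces of area A on each side of the sheet.
Only the two end caps contribute flux: Φ = 2EA. With Q_enc = σA, Gauss's law gives E = |σ|/(2ε₀).
E = |σ|/(2ε₀) = (3.90×10^-6)/(2·8.85×10^-12) = 2.20e5 N/C.

2.20e5 N/C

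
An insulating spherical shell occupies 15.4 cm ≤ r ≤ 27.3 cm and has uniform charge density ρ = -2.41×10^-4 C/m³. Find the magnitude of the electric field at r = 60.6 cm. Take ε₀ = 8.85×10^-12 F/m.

E ≈ 4.13e5 N/C

Symmetry ⇒ E = E(r) r̂. Gaussian sphere of radius r = 60.6 cm (r > 27.3 cm, enclosing the whole shell).
Q_enc = ρ·(4π/3)(b³ − a³) = (-2.41×10^-4)·(4π/3)·((0.273)³ − (0.154)³) = -1.685e-5 C.
Gauss's law: E·4πr² = Q_enc/ε₀.
E = |Q_enc|/(4πε₀r²) = (1.685×10^-5)/(4π·8.85×10^-12·(0.606)²) = 4.13×10^5 N/C.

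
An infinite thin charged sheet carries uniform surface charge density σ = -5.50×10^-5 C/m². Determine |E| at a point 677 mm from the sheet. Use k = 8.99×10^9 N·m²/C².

The symmetry is planar: E is normal to the sheet and the same magnitude on both sides. Take a pillbox straddling the sheet with end-cap area A.
Flux Φ = 2EA and Q_enc = σA, so 2EA = σA/ε₀ ⇒ E = |σ|/(2ε₀), independent of distance.
E = 2πk|σ| = 2π(8.99×10^9)(5.50×10^-5) = 3.11×10^6 N/C.

|E| = 3.11×10^6 N/C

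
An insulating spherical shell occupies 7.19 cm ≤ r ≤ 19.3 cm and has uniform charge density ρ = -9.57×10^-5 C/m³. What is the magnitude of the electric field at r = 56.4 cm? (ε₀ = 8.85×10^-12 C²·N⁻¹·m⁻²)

By spherical symmetry E is radial; choose a Gaussian sphere of radius r = 56.4 cm (r > 19.3 cm, enclosing the whole shell).
Q_enc = ρ·(4π/3)(b³ − a³) = (-9.57×10^-5)·(4π/3)·((0.193)³ − (0.0719)³) = -2.733×10^-6 C.
By Gauss's law, ∮E·dA = E·4πr² = Q_enc/ε₀.
E = |Q_enc|/(4πε₀r²) = (2.733×10^-6)/(4π·8.85×10^-12·(0.564)²) = 7.73e4 N/C.

E = 7.73e4 V/m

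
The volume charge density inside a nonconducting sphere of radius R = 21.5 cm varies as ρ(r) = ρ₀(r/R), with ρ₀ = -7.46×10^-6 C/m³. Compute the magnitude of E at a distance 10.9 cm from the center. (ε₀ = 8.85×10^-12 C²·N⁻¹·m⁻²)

1.16e4 V/m

Use a concentric Gaussian sphere at r = 10.9 cm (r < R).
Q_enc = ∫₀^r ρ(r')·4πr'² dr' = (4πρ₀/R) ∫₀^r r'^3 dr' = 4πρ₀ r^4/(4·R) = -1.539×10^-8 C.
By Gauss's law, ∮E·dA = E·4πr² = Q_enc/ε₀.
E = |Q_enc|/(4πε₀r²) = (1.539×10^-8)/(4π·8.85×10^-12·(0.109)²) = 1.16×10^4 N/C.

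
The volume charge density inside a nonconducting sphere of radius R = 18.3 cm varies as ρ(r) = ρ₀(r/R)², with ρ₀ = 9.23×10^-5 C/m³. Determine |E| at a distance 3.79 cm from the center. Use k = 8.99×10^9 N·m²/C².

|E| ≈ 3.39×10^3 N/C

Use a concentric Gaussian sphere at r = 3.79 cm (r < R).
Q_enc = ∫₀^r ρ(r')·4πr'² dr' = (4πρ₀/R²) ∫₀^r r'^4 dr' = 4πρ₀ r^5/(5·R²) = 5.417e-10 C.
Applying ∮E·dA = Q_enc/ε₀ with Φ = E(4πr²):
E = k|Q_enc|/r² = (8.99×10^9)(5.417×10^-10)/(0.0379)² = 3.39×10^3 N/C.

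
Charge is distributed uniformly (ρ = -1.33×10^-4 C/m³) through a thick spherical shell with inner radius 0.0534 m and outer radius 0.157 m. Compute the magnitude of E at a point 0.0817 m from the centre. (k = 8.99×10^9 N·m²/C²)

Symmetry ⇒ E = E(r) r̂. Gaussian sphere of radius r = 0.0817 m (within the shell material, 0.0534 m < r < 0.157 m).
Enclosed charge is the volume from a to r: Q_enc = (4π/3)ρ(r³ − a³) = -2.19×10^-7 C.
Since E is radial and uniform over the Gaussian sphere, Φ = E·4πr² = Q_enc/ε₀.
E = k|Q_enc|/r² = (8.99×10^9)(2.19e-7)/(0.0817)² = 2.95×10^5 N/C.

|E| = 2.95×10^5 N/C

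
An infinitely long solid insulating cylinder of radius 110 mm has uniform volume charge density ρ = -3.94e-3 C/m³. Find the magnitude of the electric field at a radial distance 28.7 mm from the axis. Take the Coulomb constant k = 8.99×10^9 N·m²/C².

|E| ≈ 6.39×10^6 N/C

Coaxial Gaussian cylinder, radius r = 28.7 mm, length L (r < R).
Enclosed charge per unit length: λ_enc = ρ·πr² = (-3.94×10^-3)π(0.0287)² = -1.02×10^-5 C/m.
By Gauss's law (flux through the curved wall only), E·2πrL = λ_enc L/ε₀.
E = 2k|λ_enc|/r = 2(8.99×10^9)(1.02×10^-5)/(0.0287) = 6.39×10^6 N/C.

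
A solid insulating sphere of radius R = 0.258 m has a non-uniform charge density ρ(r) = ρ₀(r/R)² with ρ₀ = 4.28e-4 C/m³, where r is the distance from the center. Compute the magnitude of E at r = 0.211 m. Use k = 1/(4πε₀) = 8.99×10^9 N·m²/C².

E ≈ 1.36×10^6 N/C

By spherical symmetry E is radial; choose a Gaussian sphere of radius r = 0.211 m (r < R).
Q_enc = ∫₀^r ρ(r')·4πr'² dr' = (4πρ₀/R²) ∫₀^r r'^4 dr' = 4πρ₀ r^5/(5·R²) = 6.759×10^-6 C.
Since E is radial and uniform over the Gaussian sphere, Φ = E·4πr² = Q_enc/ε₀.
E = k|Q_enc|/r² = (8.99×10^9)(6.759×10^-6)/(0.211)² = 1.36×10^6 N/C.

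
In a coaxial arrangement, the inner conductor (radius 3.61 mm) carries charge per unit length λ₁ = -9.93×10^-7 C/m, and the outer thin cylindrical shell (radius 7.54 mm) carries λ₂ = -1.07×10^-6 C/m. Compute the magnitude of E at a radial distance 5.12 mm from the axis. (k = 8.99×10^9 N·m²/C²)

3.49×10^6 V/m

Choose a coaxial cylinder of radius r = 5.12 mm (arbitrary length L) as the Gaussian surface (between the conductors, 3.61 mm < r < 7.54 mm).
The shell at 7.54 mm lies outside the Gaussian surface, so λ_enc = λ₁ = -9.93e-7 C/m.
Since E is radial and uniform over the curved surface, Φ = E·2πrL = Q_enc/ε₀ = λ_enc L/ε₀.
E = 2k|λ_enc|/r = 2(8.99×10^9)(9.93×10^-7)/(0.00512) = 3.49×10^6 N/C.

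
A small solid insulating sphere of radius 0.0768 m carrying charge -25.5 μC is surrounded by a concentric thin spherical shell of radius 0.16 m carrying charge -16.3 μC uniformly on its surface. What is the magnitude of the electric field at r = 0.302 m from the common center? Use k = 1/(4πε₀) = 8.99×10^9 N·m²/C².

E = 4.12×10^6 N/C

Use a concentric Gaussian sphere at r = 0.302 m (r > 0.16 m, enclosing both).
Q_enc = (-25.5 μC) + (-16.3 μC) = -4.18×10^-5 C.
Applying ∮E·dA = Q_enc/ε₀ with Φ = E(4πr²):
E = k|Q_enc|/r² = (8.99×10^9)(4.18×10^-5)/(0.302)² = 4.12×10^6 N/C.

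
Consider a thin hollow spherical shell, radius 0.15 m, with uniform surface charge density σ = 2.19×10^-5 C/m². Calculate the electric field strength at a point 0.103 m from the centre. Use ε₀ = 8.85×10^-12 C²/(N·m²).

|E| = 0 N/C

Symmetry ⇒ E = E(r) r̂. Gaussian sphere of radius r = 0.103 m (inside the shell, r < 0.15 m).
No charge lies within this surface, so Q_enc = 0 and Gauss's law gives E·4πr² = 0 ⇒ E = 0.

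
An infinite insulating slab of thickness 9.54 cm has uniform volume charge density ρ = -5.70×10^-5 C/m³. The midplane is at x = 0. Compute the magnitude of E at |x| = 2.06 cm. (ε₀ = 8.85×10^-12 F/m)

By symmetry E is perpendicular to the slab. A Gaussian pillbox from −2.06 cm to +2.06 cm (face area A) lies entirely within the slab.
Q_enc = ρ·(2x)·A and flux = 2EA, so 2EA = 2ρxA/ε₀ ⇒ E = |ρ|x/ε₀.
E = (5.70e-5)(0.0206)/(8.85×10^-12) = 1.33×10^5 N/C.

E ≈ 1.33e5 N/C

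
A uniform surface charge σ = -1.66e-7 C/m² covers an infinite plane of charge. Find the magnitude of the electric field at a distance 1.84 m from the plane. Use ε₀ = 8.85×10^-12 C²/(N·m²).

The symmetry is planar: E is normal to the sheet and the same magnitude on both sides. Take a pillbox straddling the sheet with end-cap area A.
Only the two end caps contribute flux: Φ = 2EA. With Q_enc = σA, Gauss's law gives E = |σ|/(2ε₀).
E = |σ|/(2ε₀) = (1.66×10^-7)/(2·8.85×10^-12) = 9.38e3 N/C.

|E| ≈ 9.38e3 N/C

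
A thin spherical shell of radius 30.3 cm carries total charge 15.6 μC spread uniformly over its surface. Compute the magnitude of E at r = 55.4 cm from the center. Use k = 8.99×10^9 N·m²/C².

Symmetry ⇒ E = E(r) r̂. Gaussian sphere of radius r = 55.4 cm (r > 30.3 cm).
The entire shell is enclosed: Q_enc = 1.56×10^-5 C.
Since E is radial and uniform over the Gaussian sphere, Φ = E·4πr² = Q_enc/ε₀.
E = k|Q_enc|/r² = (8.99×10^9)(1.56×10^-5)/(0.554)² = 4.57e5 N/C.

E ≈ 4.57×10^5 N/C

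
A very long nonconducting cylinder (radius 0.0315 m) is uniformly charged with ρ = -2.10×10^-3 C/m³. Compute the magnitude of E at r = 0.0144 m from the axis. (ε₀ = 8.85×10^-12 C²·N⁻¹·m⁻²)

|E| = 1.71e6 N/C

Coaxial Gaussian cylinder, radius r = 0.0144 m, length L (r < R).
Charge inside radius r per length L is ρ·πr²·L, so λ_enc = ρπr² = -1.368e-6 C/m.
By Gauss's law (flux through the curved wall only), E·2πrL = λ_enc L/ε₀.
E = |λ_enc|/(2πε₀r) = (1.368×10^-6)/(2π·8.85×10^-12·0.0144) = 1.71×10^6 N/C.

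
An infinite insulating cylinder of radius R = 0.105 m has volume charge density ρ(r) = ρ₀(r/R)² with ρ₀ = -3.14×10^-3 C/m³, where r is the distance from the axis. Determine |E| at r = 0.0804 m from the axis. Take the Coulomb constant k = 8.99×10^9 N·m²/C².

Choose a coaxial cylinder of radius r = 0.0804 m (arbitrary length L) as the Gaussian surface (r < R).
Integrating ρ over the cross-section to radius r: λ_enc = (2πρ₀/R²) ∫₀^r r'^3 dr' = 2πρ₀ r^4/(4·R²) = -1.869e-5 C/m.
Since E is radial and uniform over the curved surface, Φ = E·2πrL = Q_enc/ε₀ = λ_enc L/ε₀.
E = 2k|λ_enc|/r = 2(8.99×10^9)(1.869×10^-5)/(0.0804) = 4.18×10^6 N/C.

E ≈ 4.18×10^6 V/m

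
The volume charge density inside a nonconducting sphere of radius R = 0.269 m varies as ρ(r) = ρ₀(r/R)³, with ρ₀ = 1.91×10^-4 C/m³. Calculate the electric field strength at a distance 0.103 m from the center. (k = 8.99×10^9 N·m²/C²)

Symmetry ⇒ E = E(r) r̂. Gaussian sphere of radius r = 0.103 m (r < R).
Q_enc = ∫₀^r ρ(r')·4πr'² dr' = (4πρ₀/R³) ∫₀^r r'^5 dr' = 4πρ₀ r^6/(6·R³) = 2.454e-8 C.
Since E is radial and uniform over the Gaussian sphere, Φ = E·4πr² = Q_enc/ε₀.
E = k|Q_enc|/r² = (8.99×10^9)(2.454×10^-8)/(0.103)² = 2.08×10^4 N/C.

E = 2.08e4 N/C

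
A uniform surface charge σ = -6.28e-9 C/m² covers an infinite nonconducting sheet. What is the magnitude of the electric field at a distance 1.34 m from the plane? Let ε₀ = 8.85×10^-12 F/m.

Choose a cylindrical pillbox piercing the sheet, end faces (area A) parallel to it.
Flux Φ = 2EA and Q_enc = σA, so 2EA = σA/ε₀ ⇒ E = |σ|/(2ε₀), independent of distance.
E = |σ|/(2ε₀) = (6.28e-9)/(2·8.85×10^-12) = 355 N/C.

E = 355 V/m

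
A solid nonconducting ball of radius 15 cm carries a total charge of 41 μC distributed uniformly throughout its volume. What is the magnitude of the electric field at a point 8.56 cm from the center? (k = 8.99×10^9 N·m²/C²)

|E| = 9.35×10^6 N/C

By spherical symmetry E is radial; choose a Gaussian sphere of radius r = 8.56 cm (r < R).
For a uniform sphere the enclosed fraction is (r/R)³, so Q_enc = (41 μC)(0.0856/0.15)³ = 7.62×10^-6 C.
Since E is radial and uniform over the Gaussian sphere, Φ = E·4πr² = Q_enc/ε₀.
E = k|Q_enc|/r² = (8.99×10^9)(7.62×10^-6)/(0.0856)² = 9.35e6 N/C.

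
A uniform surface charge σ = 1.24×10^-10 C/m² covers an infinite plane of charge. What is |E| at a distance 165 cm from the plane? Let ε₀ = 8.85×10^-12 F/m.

7.01 N/C

Choose a cylindrical pillbox piercing the sheet, end faces (area A) parallel to it.
Flux Φ = 2EA and Q_enc = σA, so 2EA = σA/ε₀ ⇒ E = |σ|/(2ε₀), independent of distance.
E = |σ|/(2ε₀) = (1.24×10^-10)/(2·8.85×10^-12) = 7.01 N/C.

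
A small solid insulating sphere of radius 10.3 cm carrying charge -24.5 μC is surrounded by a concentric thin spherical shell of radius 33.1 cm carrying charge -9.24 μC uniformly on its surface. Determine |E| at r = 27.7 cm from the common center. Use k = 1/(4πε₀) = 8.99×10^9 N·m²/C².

By spherical symmetry E is radial; choose a Gaussian sphere of radius r = 27.7 cm (between the bodies, 10.3 cm < r < 33.1 cm).
Only the inner charge is enclosed; the outer shell contributes nothing inside itself. Q_enc = -24.5 μC = -2.45×10^-5 C.
Gauss's law: E·4πr² = Q_enc/ε₀.
E = k|Q_enc|/r² = (8.99×10^9)(2.45e-5)/(0.277)² = 2.87×10^6 N/C.

E ≈ 2.87×10^6 N/C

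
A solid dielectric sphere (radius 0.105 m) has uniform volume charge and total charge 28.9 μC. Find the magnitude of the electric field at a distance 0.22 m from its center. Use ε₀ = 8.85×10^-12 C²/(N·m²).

5.37×10^6 N/C

Use a concentric Gaussian sphere at r = 0.22 m (r > R, so the entire charge is enclosed).
Q_enc = 28.9 μC = 2.89×10^-5 C.
By Gauss's law, ∮E·dA = E·4πr² = Q_enc/ε₀.
E = |Q_enc|/(4πε₀r²) = (2.89×10^-5)/(4π·8.85×10^-12·(0.22)²) = 5.37e6 N/C.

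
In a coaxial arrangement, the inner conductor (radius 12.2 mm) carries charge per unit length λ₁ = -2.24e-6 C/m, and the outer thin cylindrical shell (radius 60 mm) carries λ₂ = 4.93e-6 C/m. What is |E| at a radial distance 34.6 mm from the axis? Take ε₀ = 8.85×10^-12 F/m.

Coaxial Gaussian cylinder, radius r = 34.6 mm, length L (between the conductors, 12.2 mm < r < 60 mm).
The shell at 60 mm lies outside the Gaussian surface, so λ_enc = λ₁ = -2.24e-6 C/m.
Gauss's law: E·2πrL = λ_enc L/ε₀.
E = |λ_enc|/(2πε₀r) = (2.24×10^-6)/(2π·8.85×10^-12·0.0346) = 1.16×10^6 N/C.

|E| = 1.16×10^6 N/C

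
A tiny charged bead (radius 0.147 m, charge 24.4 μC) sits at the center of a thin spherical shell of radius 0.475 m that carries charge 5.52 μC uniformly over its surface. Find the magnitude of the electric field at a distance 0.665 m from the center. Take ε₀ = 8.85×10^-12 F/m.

|E| = 6.08e5 N/C

Symmetry ⇒ E = E(r) r̂. Gaussian sphere of radius r = 0.665 m (r > 0.475 m, enclosing both).
Q_enc = (24.4 μC) + (5.52 μC) = 2.992×10^-5 C.
Since E is radial and uniform over the Gaussian sphere, Φ = E·4πr² = Q_enc/ε₀.
E = |Q_enc|/(4πε₀r²) = (2.992×10^-5)/(4π·8.85×10^-12·(0.665)²) = 6.08×10^5 N/C.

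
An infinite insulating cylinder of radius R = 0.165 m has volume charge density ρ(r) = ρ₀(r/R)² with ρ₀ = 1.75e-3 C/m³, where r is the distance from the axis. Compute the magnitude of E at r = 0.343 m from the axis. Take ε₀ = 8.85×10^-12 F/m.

Coaxial Gaussian cylinder, radius r = 0.343 m, length L (r > R, full charge per length enclosed).
λ_enc = 2π ∫₀^R ρ₀(r'/R)^2 r' dr' = 2πρ₀R²/4 = 7.484e-5 C/m.
Since E is radial and uniform over the curved surface, Φ = E·2πrL = Q_enc/ε₀ = λ_enc L/ε₀.
E = |λ_enc|/(2πε₀r) = (7.484×10^-5)/(2π·8.85×10^-12·0.343) = 3.92e6 N/C.

E = 3.92×10^6 V/m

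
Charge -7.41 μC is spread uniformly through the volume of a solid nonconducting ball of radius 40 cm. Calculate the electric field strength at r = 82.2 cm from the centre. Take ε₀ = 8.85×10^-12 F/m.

9.86×10^4 N/C

Symmetry ⇒ E = E(r) r̂. Gaussian sphere of radius r = 82.2 cm (r > R, so the entire charge is enclosed).
Q_enc = -7.41 μC = -7.41×10^-6 C.
Applying ∮E·dA = Q_enc/ε₀ with Φ = E(4πr²):
E = |Q_enc|/(4πε₀r²) = (7.41×10^-6)/(4π·8.85×10^-12·(0.822)²) = 9.86×10^4 N/C.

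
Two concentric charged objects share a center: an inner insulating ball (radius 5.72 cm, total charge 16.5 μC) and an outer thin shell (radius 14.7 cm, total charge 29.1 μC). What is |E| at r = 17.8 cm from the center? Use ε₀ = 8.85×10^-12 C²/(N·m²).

E ≈ 1.29e7 N/C

By spherical symmetry E is radial; choose a Gaussian sphere of radius r = 17.8 cm (r > 14.7 cm, enclosing both).
Q_enc = (16.5 μC) + (29.1 μC) = 4.56×10^-5 C.
By Gauss's law, ∮E·dA = E·4πr² = Q_enc/ε₀.
E = |Q_enc|/(4πε₀r²) = (4.56×10^-5)/(4π·8.85×10^-12·(0.178)²) = 1.29e7 N/C.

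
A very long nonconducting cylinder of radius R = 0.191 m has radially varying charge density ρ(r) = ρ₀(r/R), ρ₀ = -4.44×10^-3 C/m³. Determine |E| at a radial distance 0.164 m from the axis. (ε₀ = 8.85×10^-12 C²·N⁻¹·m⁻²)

Choose a coaxial cylinder of radius r = 0.164 m (arbitrary length L) as the Gaussian surface (r < R).
λ_enc = ∫₀^r ρ(r')·2πr' dr' = (2πρ₀/R)·r^3/3 = -2.148e-4 C/m.
Applying ∮E·dA = Q_enc/ε₀ with the end caps contributing no flux:
E = |λ_enc|/(2πε₀r) = (2.148e-4)/(2π·8.85×10^-12·0.164) = 2.35×10^7 N/C.

2.35×10^7 N/C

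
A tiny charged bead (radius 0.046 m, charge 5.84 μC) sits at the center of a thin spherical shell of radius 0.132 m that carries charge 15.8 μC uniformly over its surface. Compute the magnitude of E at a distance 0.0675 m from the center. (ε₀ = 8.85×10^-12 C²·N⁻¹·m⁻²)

Use a concentric Gaussian sphere at r = 0.0675 m (between the bodies, 0.046 m < r < 0.132 m).
Only the inner charge is enclosed; the outer shell contributes nothing inside itself. Q_enc = 5.84 μC = 5.84×10^-6 C.
Applying ∮E·dA = Q_enc/ε₀ with Φ = E(4πr²):
E = |Q_enc|/(4πε₀r²) = (5.84e-6)/(4π·8.85×10^-12·(0.0675)²) = 1.15×10^7 N/C.

E ≈ 1.15e7 N/C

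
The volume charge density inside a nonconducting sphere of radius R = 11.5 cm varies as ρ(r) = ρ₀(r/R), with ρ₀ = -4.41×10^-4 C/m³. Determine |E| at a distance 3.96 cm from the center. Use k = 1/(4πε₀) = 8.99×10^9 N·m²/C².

1.70×10^5 N/C

By spherical symmetry E is radial; choose a Gaussian sphere of radius r = 3.96 cm (r < R).
Q_enc = ∫₀^r ρ(r')·4πr'² dr' = (4πρ₀/R) ∫₀^r r'^3 dr' = 4πρ₀ r^4/(4·R) = -2.963×10^-8 C.
Since E is radial and uniform over the Gaussian sphere, Φ = E·4πr² = Q_enc/ε₀.
E = k|Q_enc|/r² = (8.99×10^9)(2.963e-8)/(0.0396)² = 1.70×10^5 N/C.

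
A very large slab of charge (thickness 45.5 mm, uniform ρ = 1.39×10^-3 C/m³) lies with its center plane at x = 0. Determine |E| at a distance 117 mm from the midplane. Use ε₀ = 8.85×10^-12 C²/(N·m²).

E ≈ 3.57×10^6 N/C

The point |x| = 117 mm lies outside the slab (half-thickness 0.02275 m). A symmetric pillbox spanning the full slab encloses Q_enc = ρ·d·A.
Flux = 2EA ⇒ E = |ρ|d/(2ε₀), independent of distance outside.
E = (1.39e-3)(0.0455)/(2·8.85×10^-12) = 3.57×10^6 N/C.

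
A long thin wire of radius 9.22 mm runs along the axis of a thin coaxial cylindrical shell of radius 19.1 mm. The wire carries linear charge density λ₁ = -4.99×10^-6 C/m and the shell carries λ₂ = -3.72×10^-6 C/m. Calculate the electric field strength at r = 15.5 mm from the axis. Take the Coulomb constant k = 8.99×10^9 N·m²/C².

Coaxial Gaussian cylinder, radius r = 15.5 mm, length L (between the conductors, 9.22 mm < r < 19.1 mm).
The shell at 19.1 mm lies outside the Gaussian surface, so λ_enc = λ₁ = -4.99e-6 C/m.
By Gauss's law (flux through the curved wall only), E·2πrL = λ_enc L/ε₀.
E = 2k|λ_enc|/r = 2(8.99×10^9)(4.99×10^-6)/(0.0155) = 5.79×10^6 N/C.

|E| = 5.79×10^6 N/C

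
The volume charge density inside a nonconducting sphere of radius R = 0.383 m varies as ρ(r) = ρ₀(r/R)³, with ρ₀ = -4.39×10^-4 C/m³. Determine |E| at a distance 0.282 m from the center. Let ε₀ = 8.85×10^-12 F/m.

9.31×10^5 V/m

By spherical symmetry E is radial; choose a Gaussian sphere of radius r = 0.282 m (r < R).
Q_enc = ∫₀^r ρ(r')·4πr'² dr' = (4πρ₀/R³) ∫₀^r r'^5 dr' = 4πρ₀ r^6/(6·R³) = -8.23e-6 C.
Since E is radial and uniform over the Gaussian sphere, Φ = E·4πr² = Q_enc/ε₀.
E = |Q_enc|/(4πε₀r²) = (8.23×10^-6)/(4π·8.85×10^-12·(0.282)²) = 9.31×10^5 N/C.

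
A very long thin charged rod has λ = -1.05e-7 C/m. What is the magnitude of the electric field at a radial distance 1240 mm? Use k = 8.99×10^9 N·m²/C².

|E| = 1.52e3 V/m

Choose a coaxial cylinder of radius r = 1240 mm (arbitrary length L) as the Gaussian surface.
Q_enc = λL, so λ_enc = -1.05e-7 C/m.
Since E is radial and uniform over the curved surface, Φ = E·2πrL = Q_enc/ε₀ = λ_enc L/ε₀.
E = 2k|λ_enc|/r = 2(8.99×10^9)(1.05×10^-7)/(1.24) = 1.52×10^3 N/C.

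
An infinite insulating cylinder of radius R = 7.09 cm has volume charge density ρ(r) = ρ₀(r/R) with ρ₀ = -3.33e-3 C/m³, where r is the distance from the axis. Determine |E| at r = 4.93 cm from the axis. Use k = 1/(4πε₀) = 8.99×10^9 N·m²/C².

Take a coaxial cylindrical Gaussian surface of radius r = 4.93 cm and length L (r < R).
λ_enc = ∫₀^r ρ(r')·2πr' dr' = (2πρ₀/R)·r^3/3 = -1.179×10^-5 C/m.
By Gauss's law (flux through the curved wall only), E·2πrL = λ_enc L/ε₀.
E = 2k|λ_enc|/r = 2(8.99×10^9)(1.179e-5)/(0.0493) = 4.30×10^6 N/C.

|E| = 4.30×10^6 N/C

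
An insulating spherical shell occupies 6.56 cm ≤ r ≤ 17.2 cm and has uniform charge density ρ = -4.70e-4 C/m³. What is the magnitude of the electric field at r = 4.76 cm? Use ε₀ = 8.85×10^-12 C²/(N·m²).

Use a concentric Gaussian sphere at r = 4.76 cm (r < 6.56 cm, inside the empty cavity).
No charge is enclosed, so by Gauss's law E·4πr² = 0 ⇒ E = 0.

E = 0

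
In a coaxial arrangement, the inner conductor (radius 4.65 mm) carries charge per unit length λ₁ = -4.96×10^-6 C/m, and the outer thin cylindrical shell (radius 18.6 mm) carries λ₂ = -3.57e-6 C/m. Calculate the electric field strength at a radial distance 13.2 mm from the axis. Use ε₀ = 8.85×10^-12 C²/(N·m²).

Choose a coaxial cylinder of radius r = 13.2 mm (arbitrary length L) as the Gaussian surface (between the conductors, 4.65 mm < r < 18.6 mm).
The shell at 18.6 mm lies outside the Gaussian surface, so λ_enc = λ₁ = -4.96×10^-6 C/m.
Since E is radial and uniform over the curved surface, Φ = E·2πrL = Q_enc/ε₀ = λ_enc L/ε₀.
E = |λ_enc|/(2πε₀r) = (4.96e-6)/(2π·8.85×10^-12·0.0132) = 6.76e6 N/C.

|E| = 6.76e6 N/C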